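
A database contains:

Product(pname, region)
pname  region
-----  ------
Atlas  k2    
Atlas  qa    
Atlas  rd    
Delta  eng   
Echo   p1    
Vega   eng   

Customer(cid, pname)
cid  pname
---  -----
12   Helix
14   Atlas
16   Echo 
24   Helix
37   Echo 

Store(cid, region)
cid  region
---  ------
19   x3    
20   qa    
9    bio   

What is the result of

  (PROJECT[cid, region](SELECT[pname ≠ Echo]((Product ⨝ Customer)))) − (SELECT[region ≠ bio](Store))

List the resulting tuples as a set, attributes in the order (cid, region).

Natural join on pname: {(Atlas, k2, 14), (Atlas, qa, 14), (Atlas, rd, 14), (Echo, p1, 16), (Echo, p1, 37)}
Selection pname ≠ Echo: {(Atlas, k2, 14), (Atlas, qa, 14), (Atlas, rd, 14)}
Keep only column(s) cid, region: {(14, k2), (14, qa), (14, rd)}
Selection region ≠ bio: {(19, x3), (20, qa)}
Set difference of the two operands is {(14, k2), (14, qa), (14, rd)}.

{(14, k2), (14, qa), (14, rd)}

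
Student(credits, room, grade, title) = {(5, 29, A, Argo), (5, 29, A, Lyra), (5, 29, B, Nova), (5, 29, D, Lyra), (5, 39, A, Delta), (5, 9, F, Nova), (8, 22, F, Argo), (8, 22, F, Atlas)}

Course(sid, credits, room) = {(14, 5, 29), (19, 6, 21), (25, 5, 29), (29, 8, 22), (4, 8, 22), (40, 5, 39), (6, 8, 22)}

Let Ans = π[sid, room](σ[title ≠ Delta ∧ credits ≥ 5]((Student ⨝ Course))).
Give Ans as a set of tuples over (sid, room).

{(14, 29), (25, 29), (29, 22), (4, 22), (6, 22)}

Student ⋈ Course (natural join on credits, room): {(5, 29, A, Argo, 14), (5, 29, A, Argo, 25), (5, 29, A, Lyra, 14), (5, 29, A, Lyra, 25), (5, 29, B, Nova, 14), (5, 29, B, Nova, 25), (5, 29, D, Lyra, 14), (5, 29, D, Lyra, 25), (5, 39, A, Delta, 40), (8, 22, F, Argo, 29), (8, 22, F, Argo, 4), (8, 22, F, Argo, 6), (8, 22, F, Atlas, 29), (8, 22, F, Atlas, 4), (8, 22, F, Atlas, 6)}
Apply σ_{title ≠ Delta ∧ credits ≥ 5}; surviving tuples: {(5, 29, A, Argo, 14), (5, 29, A, Argo, 25), (5, 29, A, Lyra, 14), (5, 29, A, Lyra, 25), (5, 29, B, Nova, 14), (5, 29, B, Nova, 25), (5, 29, D, Lyra, 14), (5, 29, D, Lyra, 25), (8, 22, F, Argo, 29), (8, 22, F, Argo, 4), (8, 22, F, Argo, 6), (8, 22, F, Atlas, 29), (8, 22, F, Atlas, 4), (8, 22, F, Atlas, 6)}
Projecting to sid, room (9 duplicate(s) eliminated): {(14, 29), (25, 29), (29, 22), (4, 22), (6, 22)}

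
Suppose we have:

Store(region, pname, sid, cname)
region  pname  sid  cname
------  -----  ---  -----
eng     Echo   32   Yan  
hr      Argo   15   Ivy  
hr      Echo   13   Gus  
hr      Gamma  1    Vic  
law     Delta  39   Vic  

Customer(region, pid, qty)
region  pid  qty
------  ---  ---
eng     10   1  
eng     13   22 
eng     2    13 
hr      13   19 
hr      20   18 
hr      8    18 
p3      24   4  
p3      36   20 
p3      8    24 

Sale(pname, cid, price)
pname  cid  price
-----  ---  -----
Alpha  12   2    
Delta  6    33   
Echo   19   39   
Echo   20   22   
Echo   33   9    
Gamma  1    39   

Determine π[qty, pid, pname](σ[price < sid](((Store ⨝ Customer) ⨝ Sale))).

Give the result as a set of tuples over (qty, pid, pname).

{(1, 10, Echo), (13, 2, Echo), (18, 20, Echo), (18, 8, Echo), (19, 13, Echo), (22, 13, Echo)}

Natural join on region: {(eng, Echo, 32, Yan, 10, 1), (eng, Echo, 32, Yan, 13, 22), (eng, Echo, 32, Yan, 2, 13), (hr, Argo, 15, Ivy, 13, 19), (hr, Argo, 15, Ivy, 20, 18), (hr, Argo, 15, Ivy, 8, 18), (hr, Echo, 13, Gus, 13, 19), (hr, Echo, 13, Gus, 20, 18), (hr, Echo, 13, Gus, 8, 18), (hr, Gamma, 1, Vic, 13, 19), (hr, Gamma, 1, Vic, 20, 18), (hr, Gamma, 1, Vic, 8, 18)}
Natural join on pname: {(eng, Echo, 32, Yan, 10, 1, 19, 39), (eng, Echo, 32, Yan, 10, 1, 20, 22), (eng, Echo, 32, Yan, 10, 1, 33, 9), (eng, Echo, 32, Yan, 13, 22, 19, 39), (eng, Echo, 32, Yan, 13, 22, 20, 22), (eng, Echo, 32, Yan, 13, 22, 33, 9), (eng, Echo, 32, Yan, 2, 13, 19, 39), (eng, Echo, 32, Yan, 2, 13, 20, 22), (eng, Echo, 32, Yan, 2, 13, 33, 9), (hr, Echo, 13, Gus, 13, 19, 19, 39), (hr, Echo, 13, Gus, 13, 19, 20, 22), (hr, Echo, 13, Gus, 13, 19, 33, 9), (hr, Echo, 13, Gus, 20, 18, 19, 39), (hr, Echo, 13, Gus, 20, 18, 20, 22), (hr, Echo, 13, Gus, 20, 18, 33, 9), (hr, Echo, 13, Gus, 8, 18, 19, 39), (hr, Echo, 13, Gus, 8, 18, 20, 22), (hr, Echo, 13, Gus, 8, 18, 33, 9), (hr, Gamma, 1, Vic, 13, 19, 1, 39), (hr, Gamma, 1, Vic, 20, 18, 1, 39), (hr, Gamma, 1, Vic, 8, 18, 1, 39)}
Filtering on price < sid leaves {(eng, Echo, 32, Yan, 10, 1, 20, 22), (eng, Echo, 32, Yan, 10, 1, 33, 9), (eng, Echo, 32, Yan, 13, 22, 20, 22), (eng, Echo, 32, Yan, 13, 22, 33, 9), (eng, Echo, 32, Yan, 2, 13, 20, 22), (eng, Echo, 32, Yan, 2, 13, 33, 9), (hr, Echo, 13, Gus, 13, 19, 33, 9), (hr, Echo, 13, Gus, 20, 18, 33, 9), (hr, Echo, 13, Gus, 8, 18, 33, 9)}.
Projecting to qty, pid, pname (3 duplicate(s) eliminated): {(1, 10, Echo), (13, 2, Echo), (18, 20, Echo), (18, 8, Echo), (19, 13, Echo), (22, 13, Echo)}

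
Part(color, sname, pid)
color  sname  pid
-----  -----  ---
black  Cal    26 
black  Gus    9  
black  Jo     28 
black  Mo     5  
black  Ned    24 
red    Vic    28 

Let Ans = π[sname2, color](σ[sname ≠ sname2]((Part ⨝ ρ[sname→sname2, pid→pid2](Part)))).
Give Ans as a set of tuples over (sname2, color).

ρ[sname→sname2, pid→pid2]: schema becomes (color, sname2, pid2); tuples unchanged.
Natural join on color: {(black, Cal, 26, Cal, 26), (black, Cal, 26, Gus, 9), (black, Cal, 26, Jo, 28), (black, Cal, 26, Mo, 5), (black, Cal, 26, Ned, 24), (black, Gus, 9, Cal, 26), (black, Gus, 9, Gus, 9), (black, Gus, 9, Jo, 28), (black, Gus, 9, Mo, 5), (black, Gus, 9, Ned, 24), (black, Jo, 28, Cal, 26), (black, Jo, 28, Gus, 9), (black, Jo, 28, Jo, 28), (black, Jo, 28, Mo, 5), (black, Jo, 28, Ned, 24), (black, Mo, 5, Cal, 26), (black, Mo, 5, Gus, 9), (black, Mo, 5, Jo, 28), (black, Mo, 5, Mo, 5), (black, Mo, 5, Ned, 24), (black, Ned, 24, Cal, 26), (black, Ned, 24, Gus, 9), (black, Ned, 24, Jo, 28), (black, Ned, 24, Mo, 5), (black, Ned, 24, Ned, 24), (red, Vic, 28, Vic, 28)}
Filtering on sname ≠ sname2 leaves {(black, Cal, 26, Gus, 9), (black, Cal, 26, Jo, 28), (black, Cal, 26, Mo, 5), (black, Cal, 26, Ned, 24), (black, Gus, 9, Cal, 26), (black, Gus, 9, Jo, 28), (black, Gus, 9, Mo, 5), (black, Gus, 9, Ned, 24), (black, Jo, 28, Cal, 26), (black, Jo, 28, Gus, 9), (black, Jo, 28, Mo, 5), (black, Jo, 28, Ned, 24), (black, Mo, 5, Cal, 26), (black, Mo, 5, Gus, 9), (black, Mo, 5, Jo, 28), (black, Mo, 5, Ned, 24), (black, Ned, 24, Cal, 26), (black, Ned, 24, Gus, 9), (black, Ned, 24, Jo, 28), (black, Ned, 24, Mo, 5)}.
π[sname2, color]: project onto (sname2, color) (15 duplicate(s) eliminated) → {(Cal, black), (Gus, black), (Jo, black), (Mo, black), (Ned, black)}

{(Cal, black), (Gus, black), (Jo, black), (Mo, black), (Ned, black)}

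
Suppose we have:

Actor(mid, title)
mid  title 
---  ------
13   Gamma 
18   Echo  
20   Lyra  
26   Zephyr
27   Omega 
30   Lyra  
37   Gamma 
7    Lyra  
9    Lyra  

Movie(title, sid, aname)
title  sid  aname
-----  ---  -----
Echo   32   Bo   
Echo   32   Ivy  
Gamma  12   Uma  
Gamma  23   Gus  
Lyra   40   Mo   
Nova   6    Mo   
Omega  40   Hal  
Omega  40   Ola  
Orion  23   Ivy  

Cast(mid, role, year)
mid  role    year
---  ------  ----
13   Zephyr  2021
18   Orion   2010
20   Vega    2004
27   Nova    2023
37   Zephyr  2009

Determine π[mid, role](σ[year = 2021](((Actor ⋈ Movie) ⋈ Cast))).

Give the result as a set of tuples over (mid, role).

Joining Actor and Movie on title yields {(13, Gamma, 12, Uma), (13, Gamma, 23, Gus), (18, Echo, 32, Bo), (18, Echo, 32, Ivy), (20, Lyra, 40, Mo), (27, Omega, 40, Hal), (27, Omega, 40, Ola), (30, Lyra, 40, Mo), (37, Gamma, 12, Uma), (37, Gamma, 23, Gus), (7, Lyra, 40, Mo), (9, Lyra, 40, Mo)}.
Joining (Actor ⋈ Movie) and Cast on mid yields {(13, Gamma, 12, Uma, Zephyr, 2021), (13, Gamma, 23, Gus, Zephyr, 2021), (18, Echo, 32, Bo, Orion, 2010), (18, Echo, 32, Ivy, Orion, 2010), (20, Lyra, 40, Mo, Vega, 2004), (27, Omega, 40, Hal, Nova, 2023), (27, Omega, 40, Ola, Nova, 2023), (37, Gamma, 12, Uma, Zephyr, 2009), (37, Gamma, 23, Gus, Zephyr, 2009)}.
σ[year = 2021]: keep tuples satisfying year = 2021 → {(13, Gamma, 12, Uma, Zephyr, 2021), (13, Gamma, 23, Gus, Zephyr, 2021)}
π_{mid, role} gives {(13, Zephyr)} (1 duplicate(s) eliminated).

{(13, Zephyr)}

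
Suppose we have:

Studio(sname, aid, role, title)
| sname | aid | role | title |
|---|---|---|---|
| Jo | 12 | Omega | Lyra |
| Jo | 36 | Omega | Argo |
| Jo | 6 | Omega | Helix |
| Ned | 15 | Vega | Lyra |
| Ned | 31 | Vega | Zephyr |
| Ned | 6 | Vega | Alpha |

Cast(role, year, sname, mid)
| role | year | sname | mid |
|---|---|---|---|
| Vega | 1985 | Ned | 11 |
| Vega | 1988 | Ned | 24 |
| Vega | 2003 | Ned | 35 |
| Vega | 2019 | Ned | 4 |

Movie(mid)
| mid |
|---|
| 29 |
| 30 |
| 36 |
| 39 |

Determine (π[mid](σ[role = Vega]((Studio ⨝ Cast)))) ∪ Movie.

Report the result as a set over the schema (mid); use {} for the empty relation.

Natural join on sname, role: {(Ned, 15, Vega, Lyra, 1985, 11), (Ned, 15, Vega, Lyra, 1988, 24), (Ned, 15, Vega, Lyra, 2003, 35), (Ned, 15, Vega, Lyra, 2019, 4), (Ned, 31, Vega, Zephyr, 1985, 11), (Ned, 31, Vega, Zephyr, 1988, 24), (Ned, 31, Vega, Zephyr, 2003, 35), (Ned, 31, Vega, Zephyr, 2019, 4), (Ned, 6, Vega, Alpha, 1985, 11), (Ned, 6, Vega, Alpha, 1988, 24), (Ned, 6, Vega, Alpha, 2003, 35), (Ned, 6, Vega, Alpha, 2019, 4)}
σ[role = Vega]: keep tuples satisfying role = Vega → {(Ned, 15, Vega, Lyra, 1985, 11), (Ned, 15, Vega, Lyra, 1988, 24), (Ned, 15, Vega, Lyra, 2003, 35), (Ned, 15, Vega, Lyra, 2019, 4), (Ned, 31, Vega, Zephyr, 1985, 11), (Ned, 31, Vega, Zephyr, 1988, 24), (Ned, 31, Vega, Zephyr, 2003, 35), (Ned, 31, Vega, Zephyr, 2019, 4), (Ned, 6, Vega, Alpha, 1985, 11), (Ned, 6, Vega, Alpha, 1988, 24), (Ned, 6, Vega, Alpha, 2003, 35), (Ned, 6, Vega, Alpha, 2019, 4)}
Keep only column(s) mid (8 duplicate(s) eliminated): {11, 24, 35, 4}
Taking the union: {11, 24, 29, 30, 35, 36, 39, 4}

{11, 24, 29, 30, 35, 36, 39, 4}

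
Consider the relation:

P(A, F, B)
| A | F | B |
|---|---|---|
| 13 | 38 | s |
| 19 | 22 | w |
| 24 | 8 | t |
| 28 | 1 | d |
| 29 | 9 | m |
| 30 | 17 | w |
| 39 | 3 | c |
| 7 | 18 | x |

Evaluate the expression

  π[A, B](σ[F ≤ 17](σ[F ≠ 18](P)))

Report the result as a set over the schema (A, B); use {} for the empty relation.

Filtering on F ≠ 18 leaves {(13, 38, s), (19, 22, w), (24, 8, t), (28, 1, d), (29, 9, m), (30, 17, w), (39, 3, c)}.
Filtering on F ≤ 17 leaves {(24, 8, t), (28, 1, d), (29, 9, m), (30, 17, w), (39, 3, c)}.
π_{A, B} gives {(24, t), (28, d), (29, m), (30, w), (39, c)}.

{(24, t), (28, d), (29, m), (30, w), (39, c)}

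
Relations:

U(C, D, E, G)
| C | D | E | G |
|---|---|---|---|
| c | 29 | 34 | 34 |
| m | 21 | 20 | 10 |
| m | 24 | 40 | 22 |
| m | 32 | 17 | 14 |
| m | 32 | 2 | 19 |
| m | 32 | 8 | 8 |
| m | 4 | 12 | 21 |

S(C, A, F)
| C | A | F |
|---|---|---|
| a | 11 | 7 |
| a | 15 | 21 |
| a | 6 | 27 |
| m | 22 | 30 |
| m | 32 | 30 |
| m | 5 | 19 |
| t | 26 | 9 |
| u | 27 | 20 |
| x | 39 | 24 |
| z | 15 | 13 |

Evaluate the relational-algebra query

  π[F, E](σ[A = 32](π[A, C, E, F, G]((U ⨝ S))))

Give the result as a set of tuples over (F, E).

U ⋈ S (natural join on C): {(m, 21, 20, 10, 22, 30), (m, 21, 20, 10, 32, 30), (m, 21, 20, 10, 5, 19), (m, 24, 40, 22, 22, 30), (m, 24, 40, 22, 32, 30), (m, 24, 40, 22, 5, 19), (m, 32, 17, 14, 22, 30), (m, 32, 17, 14, 32, 30), (m, 32, 17, 14, 5, 19), (m, 32, 2, 19, 22, 30), (m, 32, 2, 19, 32, 30), (m, 32, 2, 19, 5, 19), (m, 32, 8, 8, 22, 30), (m, 32, 8, 8, 32, 30), (m, 32, 8, 8, 5, 19), (m, 4, 12, 21, 22, 30), (m, 4, 12, 21, 32, 30), (m, 4, 12, 21, 5, 19)}
Projecting to A, C, E, F, G: {(22, m, 12, 30, 21), (22, m, 17, 30, 14), (22, m, 2, 30, 19), (22, m, 20, 30, 10), (22, m, 40, 30, 22), (22, m, 8, 30, 8), (32, m, 12, 30, 21), (32, m, 17, 30, 14), (32, m, 2, 30, 19), (32, m, 20, 30, 10), (32, m, 40, 30, 22), (32, m, 8, 30, 8), (5, m, 12, 19, 21), (5, m, 17, 19, 14), (5, m, 2, 19, 19), (5, m, 20, 19, 10), (5, m, 40, 19, 22), (5, m, 8, 19, 8)}
Selection A = 32: {(32, m, 12, 30, 21), (32, m, 17, 30, 14), (32, m, 2, 30, 19), (32, m, 20, 30, 10), (32, m, 40, 30, 22), (32, m, 8, 30, 8)}
Projecting to F, E: {(30, 12), (30, 17), (30, 2), (30, 20), (30, 40), (30, 8)}

{(30, 12), (30, 17), (30, 2), (30, 20), (30, 40), (30, 8)}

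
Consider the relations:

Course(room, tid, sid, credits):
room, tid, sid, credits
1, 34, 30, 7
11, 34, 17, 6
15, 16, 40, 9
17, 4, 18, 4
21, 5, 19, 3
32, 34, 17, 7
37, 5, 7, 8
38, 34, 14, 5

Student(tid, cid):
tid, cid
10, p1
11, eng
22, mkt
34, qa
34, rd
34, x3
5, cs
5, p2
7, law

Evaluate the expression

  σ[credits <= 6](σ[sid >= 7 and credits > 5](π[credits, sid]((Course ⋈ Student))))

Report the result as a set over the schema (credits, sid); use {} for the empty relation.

Natural join on tid: {(1, 34, 30, 7, qa), (1, 34, 30, 7, rd), (1, 34, 30, 7, x3), (11, 34, 17, 6, qa), (11, 34, 17, 6, rd), (11, 34, 17, 6, x3), (21, 5, 19, 3, cs), (21, 5, 19, 3, p2), (32, 34, 17, 7, qa), (32, 34, 17, 7, rd), (32, 34, 17, 7, x3), (37, 5, 7, 8, cs), (37, 5, 7, 8, p2), (38, 34, 14, 5, qa), (38, 34, 14, 5, rd), (38, 34, 14, 5, x3)}
π[credits, sid]: project onto (credits, sid) (10 duplicate(s) eliminated) → {(3, 19), (5, 14), (6, 17), (7, 17), (7, 30), (8, 7)}
Selection sid >= 7 and credits > 5: {(6, 17), (7, 17), (7, 30), (8, 7)}
Selection credits <= 6: {(6, 17)}

{(6, 17)}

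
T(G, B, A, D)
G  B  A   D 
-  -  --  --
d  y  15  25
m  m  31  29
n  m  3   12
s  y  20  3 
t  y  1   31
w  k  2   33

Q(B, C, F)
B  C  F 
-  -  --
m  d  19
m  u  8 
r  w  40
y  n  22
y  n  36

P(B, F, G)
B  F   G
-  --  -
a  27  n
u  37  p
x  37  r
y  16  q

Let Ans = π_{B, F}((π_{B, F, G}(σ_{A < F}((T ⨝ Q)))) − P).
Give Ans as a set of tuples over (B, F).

{(m, 19), (m, 8), (y, 22), (y, 36)}

Natural join on B: {(d, y, 15, 25, n, 22), (d, y, 15, 25, n, 36), (m, m, 31, 29, d, 19), (m, m, 31, 29, u, 8), (n, m, 3, 12, d, 19), (n, m, 3, 12, u, 8), (s, y, 20, 3, n, 22), (s, y, 20, 3, n, 36), (t, y, 1, 31, n, 22), (t, y, 1, 31, n, 36)}
σ[A < F]: keep tuples satisfying A < F → {(d, y, 15, 25, n, 22), (d, y, 15, 25, n, 36), (n, m, 3, 12, d, 19), (n, m, 3, 12, u, 8), (s, y, 20, 3, n, 22), (s, y, 20, 3, n, 36), (t, y, 1, 31, n, 22), (t, y, 1, 31, n, 36)}
π_{B, F, G} gives {(m, 19, n), (m, 8, n), (y, 22, d), (y, 22, s), (y, 22, t), (y, 36, d), (y, 36, s), (y, 36, t)}.
Taking the difference: {(m, 19, n), (m, 8, n), (y, 22, d), (y, 22, s), (y, 22, t), (y, 36, d), (y, 36, s), (y, 36, t)}
π_{B, F} gives {(m, 19), (m, 8), (y, 22), (y, 36)} (4 duplicate(s) eliminated).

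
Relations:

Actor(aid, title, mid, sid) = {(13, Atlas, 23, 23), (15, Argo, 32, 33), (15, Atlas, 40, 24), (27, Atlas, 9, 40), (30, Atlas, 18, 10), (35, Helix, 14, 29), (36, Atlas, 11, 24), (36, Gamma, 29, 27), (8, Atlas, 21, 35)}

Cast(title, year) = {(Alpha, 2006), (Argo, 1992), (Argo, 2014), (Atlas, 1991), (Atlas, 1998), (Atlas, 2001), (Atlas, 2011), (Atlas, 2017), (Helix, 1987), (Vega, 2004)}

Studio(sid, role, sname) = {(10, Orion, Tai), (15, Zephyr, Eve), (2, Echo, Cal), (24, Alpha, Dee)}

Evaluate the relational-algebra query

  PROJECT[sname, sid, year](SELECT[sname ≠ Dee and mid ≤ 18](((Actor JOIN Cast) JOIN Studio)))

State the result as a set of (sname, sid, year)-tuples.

{(Tai, 10, 1991), (Tai, 10, 1998), (Tai, 10, 2001), (Tai, 10, 2011), (Tai, 10, 2017)}

Joining Actor and Cast on title yields {(13, Atlas, 23, 23, 1991), (13, Atlas, 23, 23, 1998), (13, Atlas, 23, 23, 2001), (13, Atlas, 23, 23, 2011), (13, Atlas, 23, 23, 2017), (15, Argo, 32, 33, 1992), (15, Argo, 32, 33, 2014), (15, Atlas, 40, 24, 1991), (15, Atlas, 40, 24, 1998), (15, Atlas, 40, 24, 2001), (15, Atlas, 40, 24, 2011), (15, Atlas, 40, 24, 2017), (27, Atlas, 9, 40, 1991), (27, Atlas, 9, 40, 1998), (27, Atlas, 9, 40, 2001), (27, Atlas, 9, 40, 2011), (27, Atlas, 9, 40, 2017), (30, Atlas, 18, 10, 1991), (30, Atlas, 18, 10, 1998), (30, Atlas, 18, 10, 2001), (30, Atlas, 18, 10, 2011), (30, Atlas, 18, 10, 2017), (35, Helix, 14, 29, 1987), (36, Atlas, 11, 24, 1991), (36, Atlas, 11, 24, 1998), (36, Atlas, 11, 24, 2001), (36, Atlas, 11, 24, 2011), (36, Atlas, 11, 24, 2017), (8, Atlas, 21, 35, 1991), (8, Atlas, 21, 35, 1998), (8, Atlas, 21, 35, 2001), (8, Atlas, 21, 35, 2011), (8, Atlas, 21, 35, 2017)}.
Joining (Actor JOIN Cast) and Studio on sid yields {(15, Atlas, 40, 24, 1991, Alpha, Dee), (15, Atlas, 40, 24, 1998, Alpha, Dee), (15, Atlas, 40, 24, 2001, Alpha, Dee), (15, Atlas, 40, 24, 2011, Alpha, Dee), (15, Atlas, 40, 24, 2017, Alpha, Dee), (30, Atlas, 18, 10, 1991, Orion, Tai), (30, Atlas, 18, 10, 1998, Orion, Tai), (30, Atlas, 18, 10, 2001, Orion, Tai), (30, Atlas, 18, 10, 2011, Orion, Tai), (30, Atlas, 18, 10, 2017, Orion, Tai), (36, Atlas, 11, 24, 1991, Alpha, Dee), (36, Atlas, 11, 24, 1998, Alpha, Dee), (36, Atlas, 11, 24, 2001, Alpha, Dee), (36, Atlas, 11, 24, 2011, Alpha, Dee), (36, Atlas, 11, 24, 2017, Alpha, Dee)}.
Apply σ_{sname ≠ Dee and mid ≤ 18}; surviving tuples: {(30, Atlas, 18, 10, 1991, Orion, Tai), (30, Atlas, 18, 10, 1998, Orion, Tai), (30, Atlas, 18, 10, 2001, Orion, Tai), (30, Atlas, 18, 10, 2011, Orion, Tai), (30, Atlas, 18, 10, 2017, Orion, Tai)}
Projecting to sname, sid, year: {(Tai, 10, 1991), (Tai, 10, 1998), (Tai, 10, 2001), (Tai, 10, 2011), (Tai, 10, 2017)}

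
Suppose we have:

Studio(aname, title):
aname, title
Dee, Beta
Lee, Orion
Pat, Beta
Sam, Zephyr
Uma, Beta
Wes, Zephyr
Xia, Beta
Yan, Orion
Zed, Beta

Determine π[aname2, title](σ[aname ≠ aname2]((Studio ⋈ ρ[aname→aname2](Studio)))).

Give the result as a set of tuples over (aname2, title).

{(Dee, Beta), (Lee, Orion), (Pat, Beta), (Sam, Zephyr), (Uma, Beta), (Wes, Zephyr), (Xia, Beta), (Yan, Orion), (Zed, Beta)}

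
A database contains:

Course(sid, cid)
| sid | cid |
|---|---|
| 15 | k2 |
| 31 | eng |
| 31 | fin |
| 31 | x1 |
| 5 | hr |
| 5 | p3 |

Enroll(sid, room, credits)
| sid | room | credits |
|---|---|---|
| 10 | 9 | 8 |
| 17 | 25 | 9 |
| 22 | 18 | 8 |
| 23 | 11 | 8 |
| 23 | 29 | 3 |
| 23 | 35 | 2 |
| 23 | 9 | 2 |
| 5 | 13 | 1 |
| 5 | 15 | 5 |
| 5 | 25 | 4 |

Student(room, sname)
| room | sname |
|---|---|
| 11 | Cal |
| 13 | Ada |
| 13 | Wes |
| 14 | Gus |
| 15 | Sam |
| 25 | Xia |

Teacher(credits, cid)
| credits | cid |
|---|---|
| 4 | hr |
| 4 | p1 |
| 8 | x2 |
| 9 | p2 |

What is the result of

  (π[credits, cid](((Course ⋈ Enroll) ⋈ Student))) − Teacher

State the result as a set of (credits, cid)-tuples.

{(1, hr), (1, p3), (4, p3), (5, hr), (5, p3)}

Joining Course and Enroll on sid yields {(5, hr, 13, 1), (5, hr, 15, 5), (5, hr, 25, 4), (5, p3, 13, 1), (5, p3, 15, 5), (5, p3, 25, 4)}.
Joining (Course ⋈ Enroll) and Student on room yields {(5, hr, 13, 1, Ada), (5, hr, 13, 1, Wes), (5, hr, 15, 5, Sam), (5, hr, 25, 4, Xia), (5, p3, 13, 1, Ada), (5, p3, 13, 1, Wes), (5, p3, 15, 5, Sam), (5, p3, 25, 4, Xia)}.
Projecting to credits, cid (2 duplicate(s) eliminated): {(1, hr), (1, p3), (4, hr), (4, p3), (5, hr), (5, p3)}
Difference: {(1, hr), (1, p3), (4, hr), (4, p3), (5, hr), (5, p3)} with {(4, hr), (4, p1), (8, x2), (9, p2)} → {(1, hr), (1, p3), (4, p3), (5, hr), (5, p3)}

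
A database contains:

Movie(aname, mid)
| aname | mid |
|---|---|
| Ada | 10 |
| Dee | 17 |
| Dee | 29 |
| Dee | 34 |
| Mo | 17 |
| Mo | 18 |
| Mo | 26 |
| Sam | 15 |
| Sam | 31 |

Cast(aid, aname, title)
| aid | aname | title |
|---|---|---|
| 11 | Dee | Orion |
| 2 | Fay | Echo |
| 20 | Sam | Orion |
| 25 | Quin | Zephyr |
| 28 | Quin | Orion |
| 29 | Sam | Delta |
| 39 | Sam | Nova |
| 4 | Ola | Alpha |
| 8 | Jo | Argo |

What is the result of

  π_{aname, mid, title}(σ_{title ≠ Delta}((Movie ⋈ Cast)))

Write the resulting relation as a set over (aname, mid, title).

Joining Movie and Cast on aname yields {(Dee, 17, 11, Orion), (Dee, 29, 11, Orion), (Dee, 34, 11, Orion), (Sam, 15, 20, Orion), (Sam, 15, 29, Delta), (Sam, 15, 39, Nova), (Sam, 31, 20, Orion), (Sam, 31, 29, Delta), (Sam, 31, 39, Nova)}.
Selection title ≠ Delta: {(Dee, 17, 11, Orion), (Dee, 29, 11, Orion), (Dee, 34, 11, Orion), (Sam, 15, 20, Orion), (Sam, 15, 39, Nova), (Sam, 31, 20, Orion), (Sam, 31, 39, Nova)}
Projecting to aname, mid, title: {(Dee, 17, Orion), (Dee, 29, Orion), (Dee, 34, Orion), (Sam, 15, Nova), (Sam, 15, Orion), (Sam, 31, Nova), (Sam, 31, Orion)}

{(Dee, 17, Orion), (Dee, 29, Orion), (Dee, 34, Orion), (Sam, 15, Nova), (Sam, 15, Orion), (Sam, 31, Nova), (Sam, 31, Orion)}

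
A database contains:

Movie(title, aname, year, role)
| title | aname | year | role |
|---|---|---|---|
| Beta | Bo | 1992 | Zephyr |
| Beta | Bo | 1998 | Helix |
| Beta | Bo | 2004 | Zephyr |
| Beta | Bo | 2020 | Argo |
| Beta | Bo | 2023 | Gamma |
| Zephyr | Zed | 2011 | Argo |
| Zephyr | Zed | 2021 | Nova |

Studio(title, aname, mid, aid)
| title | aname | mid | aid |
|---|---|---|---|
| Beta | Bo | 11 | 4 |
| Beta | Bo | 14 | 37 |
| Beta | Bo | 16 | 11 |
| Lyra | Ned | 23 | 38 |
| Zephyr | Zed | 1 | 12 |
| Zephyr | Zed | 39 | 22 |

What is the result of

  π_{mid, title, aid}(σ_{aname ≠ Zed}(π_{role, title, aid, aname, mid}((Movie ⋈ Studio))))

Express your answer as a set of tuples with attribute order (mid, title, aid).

Movie ⋈ Studio (natural join on title, aname): {(Beta, Bo, 1992, Zephyr, 11, 4), (Beta, Bo, 1992, Zephyr, 14, 37), (Beta, Bo, 1992, Zephyr, 16, 11), (Beta, Bo, 1998, Helix, 11, 4), (Beta, Bo, 1998, Helix, 14, 37), (Beta, Bo, 1998, Helix, 16, 11), (Beta, Bo, 2004, Zephyr, 11, 4), (Beta, Bo, 2004, Zephyr, 14, 37), (Beta, Bo, 2004, Zephyr, 16, 11), (Beta, Bo, 2020, Argo, 11, 4), (Beta, Bo, 2020, Argo, 14, 37), (Beta, Bo, 2020, Argo, 16, 11), (Beta, Bo, 2023, Gamma, 11, 4), (Beta, Bo, 2023, Gamma, 14, 37), (Beta, Bo, 2023, Gamma, 16, 11), (Zephyr, Zed, 2011, Argo, 1, 12), (Zephyr, Zed, 2011, Argo, 39, 22), (Zephyr, Zed, 2021, Nova, 1, 12), (Zephyr, Zed, 2021, Nova, 39, 22)}
Projecting to role, title, aid, aname, mid (3 duplicate(s) eliminated): {(Argo, Beta, 11, Bo, 16), (Argo, Beta, 37, Bo, 14), (Argo, Beta, 4, Bo, 11), (Argo, Zephyr, 12, Zed, 1), (Argo, Zephyr, 22, Zed, 39), (Gamma, Beta, 11, Bo, 16), (Gamma, Beta, 37, Bo, 14), (Gamma, Beta, 4, Bo, 11), (Helix, Beta, 11, Bo, 16), (Helix, Beta, 37, Bo, 14), (Helix, Beta, 4, Bo, 11), (Nova, Zephyr, 12, Zed, 1), (Nova, Zephyr, 22, Zed, 39), (Zephyr, Beta, 11, Bo, 16), (Zephyr, Beta, 37, Bo, 14), (Zephyr, Beta, 4, Bo, 11)}
Filtering on aname ≠ Zed leaves {(Argo, Beta, 11, Bo, 16), (Argo, Beta, 37, Bo, 14), (Argo, Beta, 4, Bo, 11), (Gamma, Beta, 11, Bo, 16), (Gamma, Beta, 37, Bo, 14), (Gamma, Beta, 4, Bo, 11), (Helix, Beta, 11, Bo, 16), (Helix, Beta, 37, Bo, 14), (Helix, Beta, 4, Bo, 11), (Zephyr, Beta, 11, Bo, 16), (Zephyr, Beta, 37, Bo, 14), (Zephyr, Beta, 4, Bo, 11)}.
Projecting to mid, title, aid (9 duplicate(s) eliminated): {(11, Beta, 4), (14, Beta, 37), (16, Beta, 11)}

{(11, Beta, 4), (14, Beta, 37), (16, Beta, 11)}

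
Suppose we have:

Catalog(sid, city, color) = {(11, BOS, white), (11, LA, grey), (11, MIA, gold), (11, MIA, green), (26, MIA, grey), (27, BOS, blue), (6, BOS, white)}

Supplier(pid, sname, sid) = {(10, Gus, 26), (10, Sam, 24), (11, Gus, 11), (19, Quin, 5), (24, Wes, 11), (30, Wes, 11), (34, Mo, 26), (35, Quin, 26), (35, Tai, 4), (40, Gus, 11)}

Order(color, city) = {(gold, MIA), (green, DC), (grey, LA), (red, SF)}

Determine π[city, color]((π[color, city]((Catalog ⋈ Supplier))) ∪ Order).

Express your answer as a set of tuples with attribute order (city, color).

{(BOS, white), (DC, green), (LA, grey), (MIA, gold), (MIA, green), (MIA, grey), (SF, red)}

Catalog ⋈ Supplier (natural join on sid): {(11, BOS, white, 11, Gus), (11, BOS, white, 24, Wes), (11, BOS, white, 30, Wes), (11, BOS, white, 40, Gus), (11, LA, grey, 11, Gus), (11, LA, grey, 24, Wes), (11, LA, grey, 30, Wes), (11, LA, grey, 40, Gus), (11, MIA, gold, 11, Gus), (11, MIA, gold, 24, Wes), (11, MIA, gold, 30, Wes), (11, MIA, gold, 40, Gus), (11, MIA, green, 11, Gus), (11, MIA, green, 24, Wes), (11, MIA, green, 30, Wes), (11, MIA, green, 40, Gus), (26, MIA, grey, 10, Gus), (26, MIA, grey, 34, Mo), (26, MIA, grey, 35, Quin)}
π[color, city]: project onto (color, city) (14 duplicate(s) eliminated) → {(gold, MIA), (green, MIA), (grey, LA), (grey, MIA), (white, BOS)}
Taking the union: {(gold, MIA), (green, DC), (green, MIA), (grey, LA), (grey, MIA), (red, SF), (white, BOS)}
π[city, color]: project onto (city, color) → {(BOS, white), (DC, green), (LA, grey), (MIA, gold), (MIA, green), (MIA, grey), (SF, red)}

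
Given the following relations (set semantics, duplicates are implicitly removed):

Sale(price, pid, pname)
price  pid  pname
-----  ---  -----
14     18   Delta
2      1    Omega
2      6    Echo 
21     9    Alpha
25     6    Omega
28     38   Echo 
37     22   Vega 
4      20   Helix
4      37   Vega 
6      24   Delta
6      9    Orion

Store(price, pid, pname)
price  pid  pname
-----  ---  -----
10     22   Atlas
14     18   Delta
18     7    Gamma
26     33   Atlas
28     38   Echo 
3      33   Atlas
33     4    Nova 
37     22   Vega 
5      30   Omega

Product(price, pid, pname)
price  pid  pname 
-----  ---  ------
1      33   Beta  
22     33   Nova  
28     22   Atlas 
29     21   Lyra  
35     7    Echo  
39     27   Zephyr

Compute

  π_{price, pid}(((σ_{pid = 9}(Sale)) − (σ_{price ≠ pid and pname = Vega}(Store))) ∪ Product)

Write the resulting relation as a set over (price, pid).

{(1, 33), (21, 9), (22, 33), (28, 22), (29, 21), (35, 7), (39, 27), (6, 9)}

σ[pid = 9]: keep tuples satisfying pid = 9 → {(21, 9, Alpha), (6, 9, Orion)}
σ[price ≠ pid and pname = Vega]: keep tuples satisfying price ≠ pid and pname = Vega → {(37, 22, Vega)}
Set difference of the two operands is {(21, 9, Alpha), (6, 9, Orion)}.
Set union of the two operands is {(1, 33, Beta), (21, 9, Alpha), (22, 33, Nova), (28, 22, Atlas), (29, 21, Lyra), (35, 7, Echo), (39, 27, Zephyr), (6, 9, Orion)}.
π_{price, pid} gives {(1, 33), (21, 9), (22, 33), (28, 22), (29, 21), (35, 7), (39, 27), (6, 9)}.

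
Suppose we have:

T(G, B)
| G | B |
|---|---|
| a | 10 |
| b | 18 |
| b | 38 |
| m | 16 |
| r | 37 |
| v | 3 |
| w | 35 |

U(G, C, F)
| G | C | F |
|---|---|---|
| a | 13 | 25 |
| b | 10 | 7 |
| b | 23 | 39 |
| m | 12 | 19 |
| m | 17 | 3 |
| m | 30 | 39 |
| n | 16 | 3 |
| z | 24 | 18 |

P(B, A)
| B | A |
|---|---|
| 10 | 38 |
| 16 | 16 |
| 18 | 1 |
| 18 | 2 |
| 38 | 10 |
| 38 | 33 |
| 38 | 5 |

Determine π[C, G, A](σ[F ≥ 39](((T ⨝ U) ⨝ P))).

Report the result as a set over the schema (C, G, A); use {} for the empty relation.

Natural join on G: {(a, 10, 13, 25), (b, 18, 10, 7), (b, 18, 23, 39), (b, 38, 10, 7), (b, 38, 23, 39), (m, 16, 12, 19), (m, 16, 17, 3), (m, 16, 30, 39)}
Natural join on B: {(a, 10, 13, 25, 38), (b, 18, 10, 7, 1), (b, 18, 10, 7, 2), (b, 18, 23, 39, 1), (b, 18, 23, 39, 2), (b, 38, 10, 7, 10), (b, 38, 10, 7, 33), (b, 38, 10, 7, 5), (b, 38, 23, 39, 10), (b, 38, 23, 39, 33), (b, 38, 23, 39, 5), (m, 16, 12, 19, 16), (m, 16, 17, 3, 16), (m, 16, 30, 39, 16)}
σ[F ≥ 39]: keep tuples satisfying F ≥ 39 → {(b, 18, 23, 39, 1), (b, 18, 23, 39, 2), (b, 38, 23, 39, 10), (b, 38, 23, 39, 33), (b, 38, 23, 39, 5), (m, 16, 30, 39, 16)}
Projecting to C, G, A: {(23, b, 1), (23, b, 10), (23, b, 2), (23, b, 33), (23, b, 5), (30, m, 16)}

{(23, b, 1), (23, b, 10), (23, b, 2), (23, b, 33), (23, b, 5), (30, m, 16)}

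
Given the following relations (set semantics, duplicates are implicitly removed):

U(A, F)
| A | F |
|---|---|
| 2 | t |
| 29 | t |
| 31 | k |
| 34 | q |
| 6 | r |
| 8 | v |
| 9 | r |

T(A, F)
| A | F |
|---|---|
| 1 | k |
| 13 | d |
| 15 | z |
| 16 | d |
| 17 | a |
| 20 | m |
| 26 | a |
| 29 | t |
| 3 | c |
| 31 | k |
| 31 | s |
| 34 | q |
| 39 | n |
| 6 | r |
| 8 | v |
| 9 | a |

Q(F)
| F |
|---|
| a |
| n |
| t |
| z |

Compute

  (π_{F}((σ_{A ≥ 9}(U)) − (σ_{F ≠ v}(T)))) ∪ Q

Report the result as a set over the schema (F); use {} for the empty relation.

Apply σ_{A ≥ 9}; surviving tuples: {(29, t), (31, k), (34, q), (9, r)}
Apply σ_{F ≠ v}; surviving tuples: {(1, k), (13, d), (15, z), (16, d), (17, a), (20, m), (26, a), (29, t), (3, c), (31, k), (31, s), (34, q), (39, n), (6, r), (9, a)}
Set difference of the two operands is {(9, r)}.
π_{F} gives {r}.
Set union of the two operands is {a, n, r, t, z}.

{a, n, r, t, z}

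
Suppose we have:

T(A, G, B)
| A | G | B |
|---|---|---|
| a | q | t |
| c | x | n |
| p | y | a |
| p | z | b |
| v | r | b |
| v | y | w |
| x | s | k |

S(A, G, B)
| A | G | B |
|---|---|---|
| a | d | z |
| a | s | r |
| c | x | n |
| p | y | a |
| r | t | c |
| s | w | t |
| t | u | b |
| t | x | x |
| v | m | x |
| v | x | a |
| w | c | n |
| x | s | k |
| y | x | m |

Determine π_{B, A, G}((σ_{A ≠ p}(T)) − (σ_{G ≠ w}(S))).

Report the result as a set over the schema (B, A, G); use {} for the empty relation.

Filtering on A ≠ p leaves {(a, q, t), (c, x, n), (v, r, b), (v, y, w), (x, s, k)}.
Filtering on G ≠ w leaves {(a, d, z), (a, s, r), (c, x, n), (p, y, a), (r, t, c), (t, u, b), (t, x, x), (v, m, x), (v, x, a), (w, c, n), (x, s, k), (y, x, m)}.
Taking the difference: {(a, q, t), (v, r, b), (v, y, w)}
Keep only column(s) B, A, G: {(b, v, r), (t, a, q), (w, v, y)}

{(b, v, r), (t, a, q), (w, v, y)}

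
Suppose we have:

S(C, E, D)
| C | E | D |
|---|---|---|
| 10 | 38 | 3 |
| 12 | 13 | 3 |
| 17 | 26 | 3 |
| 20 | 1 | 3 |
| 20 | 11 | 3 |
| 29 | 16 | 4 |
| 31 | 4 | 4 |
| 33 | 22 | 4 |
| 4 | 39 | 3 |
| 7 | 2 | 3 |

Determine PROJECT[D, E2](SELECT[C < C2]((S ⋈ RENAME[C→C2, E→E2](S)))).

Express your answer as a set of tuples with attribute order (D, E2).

{(3, 1), (3, 11), (3, 13), (3, 2), (3, 26), (3, 38), (4, 22), (4, 4)}

ρ[C→C2, E→E2]: schema becomes (C2, E2, D); tuples unchanged.
Natural join on D: {(10, 38, 3, 10, 38), (10, 38, 3, 12, 13), (10, 38, 3, 17, 26), (10, 38, 3, 20, 1), (10, 38, 3, 20, 11), (10, 38, 3, 4, 39), (10, 38, 3, 7, 2), (12, 13, 3, 10, 38), (12, 13, 3, 12, 13), (12, 13, 3, 17, 26), (12, 13, 3, 20, 1), (12, 13, 3, 20, 11), (12, 13, 3, 4, 39), (12, 13, 3, 7, 2), (17, 26, 3, 10, 38), (17, 26, 3, 12, 13), (17, 26, 3, 17, 26), (17, 26, 3, 20, 1), (17, 26, 3, 20, 11), (17, 26, 3, 4, 39), (17, 26, 3, 7, 2), (20, 1, 3, 10, 38), (20, 1, 3, 12, 13), (20, 1, 3, 17, 26), (20, 1, 3, 20, 1), (20, 1, 3, 20, 11), (20, 1, 3, 4, 39), (20, 1, 3, 7, 2), (20, 11, 3, 10, 38), (20, 11, 3, 12, 13), (20, 11, 3, 17, 26), (20, 11, 3, 20, 1), (20, 11, 3, 20, 11), (20, 11, 3, 4, 39), (20, 11, 3, 7, 2), (29, 16, 4, 29, 16), (29, 16, 4, 31, 4), (29, 16, 4, 33, 22), (31, 4, 4, 29, 16), (31, 4, 4, 31, 4), (31, 4, 4, 33, 22), (33, 22, 4, 29, 16), (33, 22, 4, 31, 4), (33, 22, 4, 33, 22), (4, 39, 3, 10, 38), (4, 39, 3, 12, 13), (4, 39, 3, 17, 26), (4, 39, 3, 20, 1), (4, 39, 3, 20, 11), (4, 39, 3, 4, 39), (4, 39, 3, 7, 2), (7, 2, 3, 10, 38), (7, 2, 3, 12, 13), (7, 2, 3, 17, 26), (7, 2, 3, 20, 1), (7, 2, 3, 20, 11), (7, 2, 3, 4, 39), (7, 2, 3, 7, 2)}
Selection C < C2: {(10, 38, 3, 12, 13), (10, 38, 3, 17, 26), (10, 38, 3, 20, 1), (10, 38, 3, 20, 11), (12, 13, 3, 17, 26), (12, 13, 3, 20, 1), (12, 13, 3, 20, 11), (17, 26, 3, 20, 1), (17, 26, 3, 20, 11), (29, 16, 4, 31, 4), (29, 16, 4, 33, 22), (31, 4, 4, 33, 22), (4, 39, 3, 10, 38), (4, 39, 3, 12, 13), (4, 39, 3, 17, 26), (4, 39, 3, 20, 1), (4, 39, 3, 20, 11), (4, 39, 3, 7, 2), (7, 2, 3, 10, 38), (7, 2, 3, 12, 13), (7, 2, 3, 17, 26), (7, 2, 3, 20, 1), (7, 2, 3, 20, 11)}
Projecting to D, E2 (15 duplicate(s) eliminated): {(3, 1), (3, 11), (3, 13), (3, 2), (3, 26), (3, 38), (4, 22), (4, 4)}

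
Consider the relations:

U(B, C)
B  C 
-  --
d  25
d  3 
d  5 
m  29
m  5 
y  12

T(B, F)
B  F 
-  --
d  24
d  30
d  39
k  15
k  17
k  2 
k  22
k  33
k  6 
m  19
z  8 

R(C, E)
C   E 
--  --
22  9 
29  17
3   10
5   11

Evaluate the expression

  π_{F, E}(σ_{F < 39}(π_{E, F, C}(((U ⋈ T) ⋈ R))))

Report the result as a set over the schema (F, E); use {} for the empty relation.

{(19, 11), (19, 17), (24, 10), (24, 11), (30, 10), (30, 11)}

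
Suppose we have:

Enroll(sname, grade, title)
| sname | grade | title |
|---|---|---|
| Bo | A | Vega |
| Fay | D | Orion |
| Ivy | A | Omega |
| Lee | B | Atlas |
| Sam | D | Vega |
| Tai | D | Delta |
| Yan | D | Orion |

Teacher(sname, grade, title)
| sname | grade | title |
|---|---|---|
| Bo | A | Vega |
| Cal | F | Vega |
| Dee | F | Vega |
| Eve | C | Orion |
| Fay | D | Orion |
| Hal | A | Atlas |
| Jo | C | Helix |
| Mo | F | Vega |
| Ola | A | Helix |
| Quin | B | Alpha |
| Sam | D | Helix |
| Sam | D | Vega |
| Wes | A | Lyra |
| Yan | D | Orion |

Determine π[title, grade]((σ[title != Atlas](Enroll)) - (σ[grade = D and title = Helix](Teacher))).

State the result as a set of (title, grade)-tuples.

{(Delta, D), (Omega, A), (Orion, D), (Vega, A), (Vega, D)}

Selection title != Atlas: {(Bo, A, Vega), (Fay, D, Orion), (Ivy, A, Omega), (Sam, D, Vega), (Tai, D, Delta), (Yan, D, Orion)}
Selection grade = D and title = Helix: {(Sam, D, Helix)}
Set difference of the two operands is {(Bo, A, Vega), (Fay, D, Orion), (Ivy, A, Omega), (Sam, D, Vega), (Tai, D, Delta), (Yan, D, Orion)}.
π[title, grade]: project onto (title, grade) (1 duplicate(s) eliminated) → {(Delta, D), (Omega, A), (Orion, D), (Vega, A), (Vega, D)}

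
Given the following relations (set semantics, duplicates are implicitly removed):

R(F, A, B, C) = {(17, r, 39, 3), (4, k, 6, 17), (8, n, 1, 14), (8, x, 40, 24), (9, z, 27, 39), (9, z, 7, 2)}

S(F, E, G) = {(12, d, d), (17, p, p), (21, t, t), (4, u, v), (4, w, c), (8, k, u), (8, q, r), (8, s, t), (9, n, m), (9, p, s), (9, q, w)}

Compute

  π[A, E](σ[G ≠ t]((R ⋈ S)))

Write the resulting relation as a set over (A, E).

{(k, u), (k, w), (n, k), (n, q), (r, p), (x, k), (x, q), (z, n), (z, p), (z, q)}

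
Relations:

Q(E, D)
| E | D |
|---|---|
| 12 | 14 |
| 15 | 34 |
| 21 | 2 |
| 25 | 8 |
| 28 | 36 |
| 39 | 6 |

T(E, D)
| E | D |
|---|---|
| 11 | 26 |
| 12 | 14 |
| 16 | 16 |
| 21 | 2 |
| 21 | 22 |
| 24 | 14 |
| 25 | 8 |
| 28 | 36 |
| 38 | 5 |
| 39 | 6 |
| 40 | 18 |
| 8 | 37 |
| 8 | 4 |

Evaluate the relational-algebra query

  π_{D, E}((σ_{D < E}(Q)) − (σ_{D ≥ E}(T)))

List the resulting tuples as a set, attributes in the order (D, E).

Selection D < E: {(21, 2), (25, 8), (39, 6)}
Selection D ≥ E: {(11, 26), (12, 14), (16, 16), (21, 22), (28, 36), (8, 37)}
Difference: {(21, 2), (25, 8), (39, 6)} with {(11, 26), (12, 14), (16, 16), (21, 22), (28, 36), (8, 37)} → {(21, 2), (25, 8), (39, 6)}
π[D, E]: project onto (D, E) → {(2, 21), (6, 39), (8, 25)}

{(2, 21), (6, 39), (8, 25)}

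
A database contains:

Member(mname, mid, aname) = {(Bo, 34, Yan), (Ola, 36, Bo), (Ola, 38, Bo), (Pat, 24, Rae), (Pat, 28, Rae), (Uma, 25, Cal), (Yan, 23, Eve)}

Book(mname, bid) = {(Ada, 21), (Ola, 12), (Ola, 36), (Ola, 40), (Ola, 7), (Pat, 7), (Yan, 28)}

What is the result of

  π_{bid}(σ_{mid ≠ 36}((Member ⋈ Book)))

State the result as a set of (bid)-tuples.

{12, 28, 36, 40, 7}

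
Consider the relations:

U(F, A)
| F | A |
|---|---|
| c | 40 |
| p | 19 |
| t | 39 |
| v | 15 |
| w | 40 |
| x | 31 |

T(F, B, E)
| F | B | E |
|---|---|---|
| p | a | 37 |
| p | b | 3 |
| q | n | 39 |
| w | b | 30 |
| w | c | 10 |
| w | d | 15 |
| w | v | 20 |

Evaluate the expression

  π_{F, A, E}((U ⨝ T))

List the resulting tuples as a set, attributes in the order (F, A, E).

U ⋈ T (natural join on F): {(p, 19, a, 37), (p, 19, b, 3), (w, 40, b, 30), (w, 40, c, 10), (w, 40, d, 15), (w, 40, v, 20)}
π[F, A, E]: project onto (F, A, E) → {(p, 19, 3), (p, 19, 37), (w, 40, 10), (w, 40, 15), (w, 40, 20), (w, 40, 30)}

{(p, 19, 3), (p, 19, 37), (w, 40, 10), (w, 40, 15), (w, 40, 20), (w, 40, 30)}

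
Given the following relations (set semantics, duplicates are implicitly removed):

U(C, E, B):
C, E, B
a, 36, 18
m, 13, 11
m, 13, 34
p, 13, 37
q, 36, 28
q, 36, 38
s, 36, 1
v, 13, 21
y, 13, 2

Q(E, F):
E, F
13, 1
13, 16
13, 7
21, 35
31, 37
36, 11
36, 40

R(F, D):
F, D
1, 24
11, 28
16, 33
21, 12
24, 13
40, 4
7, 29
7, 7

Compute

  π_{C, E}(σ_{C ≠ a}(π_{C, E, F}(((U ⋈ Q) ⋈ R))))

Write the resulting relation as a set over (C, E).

{(m, 13), (p, 13), (q, 36), (s, 36), (v, 13), (y, 13)}

Natural join on E: {(a, 36, 18, 11), (a, 36, 18, 40), (m, 13, 11, 1), (m, 13, 11, 16), (m, 13, 11, 7), (m, 13, 34, 1), (m, 13, 34, 16), (m, 13, 34, 7), (p, 13, 37, 1), (p, 13, 37, 16), (p, 13, 37, 7), (q, 36, 28, 11), (q, 36, 28, 40), (q, 36, 38, 11), (q, 36, 38, 40), (s, 36, 1, 11), (s, 36, 1, 40), (v, 13, 21, 1), (v, 13, 21, 16), (v, 13, 21, 7), (y, 13, 2, 1), (y, 13, 2, 16), (y, 13, 2, 7)}
Natural join on F: {(a, 36, 18, 11, 28), (a, 36, 18, 40, 4), (m, 13, 11, 1, 24), (m, 13, 11, 16, 33), (m, 13, 11, 7, 29), (m, 13, 11, 7, 7), (m, 13, 34, 1, 24), (m, 13, 34, 16, 33), (m, 13, 34, 7, 29), (m, 13, 34, 7, 7), (p, 13, 37, 1, 24), (p, 13, 37, 16, 33), (p, 13, 37, 7, 29), (p, 13, 37, 7, 7), (q, 36, 28, 11, 28), (q, 36, 28, 40, 4), (q, 36, 38, 11, 28), (q, 36, 38, 40, 4), (s, 36, 1, 11, 28), (s, 36, 1, 40, 4), (v, 13, 21, 1, 24), (v, 13, 21, 16, 33), (v, 13, 21, 7, 29), (v, 13, 21, 7, 7), (y, 13, 2, 1, 24), (y, 13, 2, 16, 33), (y, 13, 2, 7, 29), (y, 13, 2, 7, 7)}
Projecting to C, E, F (10 duplicate(s) eliminated): {(a, 36, 11), (a, 36, 40), (m, 13, 1), (m, 13, 16), (m, 13, 7), (p, 13, 1), (p, 13, 16), (p, 13, 7), (q, 36, 11), (q, 36, 40), (s, 36, 11), (s, 36, 40), (v, 13, 1), (v, 13, 16), (v, 13, 7), (y, 13, 1), (y, 13, 16), (y, 13, 7)}
Apply σ_{C ≠ a}; surviving tuples: {(m, 13, 1), (m, 13, 16), (m, 13, 7), (p, 13, 1), (p, 13, 16), (p, 13, 7), (q, 36, 11), (q, 36, 40), (s, 36, 11), (s, 36, 40), (v, 13, 1), (v, 13, 16), (v, 13, 7), (y, 13, 1), (y, 13, 16), (y, 13, 7)}
Projecting to C, E (10 duplicate(s) eliminated): {(m, 13), (p, 13), (q, 36), (s, 36), (v, 13), (y, 13)}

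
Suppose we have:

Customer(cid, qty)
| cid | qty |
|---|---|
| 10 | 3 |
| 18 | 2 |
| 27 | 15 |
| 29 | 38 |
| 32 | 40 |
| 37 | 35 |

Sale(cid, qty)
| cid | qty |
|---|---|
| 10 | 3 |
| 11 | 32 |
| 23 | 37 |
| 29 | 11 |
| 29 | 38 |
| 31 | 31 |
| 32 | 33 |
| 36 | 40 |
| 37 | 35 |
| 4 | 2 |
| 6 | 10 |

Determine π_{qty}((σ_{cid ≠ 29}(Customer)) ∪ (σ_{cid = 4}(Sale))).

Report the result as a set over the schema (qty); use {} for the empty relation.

Selection cid ≠ 29: {(10, 3), (18, 2), (27, 15), (32, 40), (37, 35)}
Selection cid = 4: {(4, 2)}
Union: {(10, 3), (18, 2), (27, 15), (32, 40), (37, 35)} with {(4, 2)} → {(10, 3), (18, 2), (27, 15), (32, 40), (37, 35), (4, 2)}
Keep only column(s) qty (1 duplicate(s) eliminated): {15, 2, 3, 35, 40}

{15, 2, 3, 35, 40}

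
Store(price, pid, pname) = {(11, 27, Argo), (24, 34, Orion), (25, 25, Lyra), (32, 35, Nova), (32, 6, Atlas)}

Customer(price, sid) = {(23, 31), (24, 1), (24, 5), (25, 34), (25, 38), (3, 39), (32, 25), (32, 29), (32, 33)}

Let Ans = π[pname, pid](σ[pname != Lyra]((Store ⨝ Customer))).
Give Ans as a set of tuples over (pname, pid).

{(Atlas, 6), (Nova, 35), (Orion, 34)}

Store ⋈ Customer (natural join on price): {(24, 34, Orion, 1), (24, 34, Orion, 5), (25, 25, Lyra, 34), (25, 25, Lyra, 38), (32, 35, Nova, 25), (32, 35, Nova, 29), (32, 35, Nova, 33), (32, 6, Atlas, 25), (32, 6, Atlas, 29), (32, 6, Atlas, 33)}
Apply σ_{pname != Lyra}; surviving tuples: {(24, 34, Orion, 1), (24, 34, Orion, 5), (32, 35, Nova, 25), (32, 35, Nova, 29), (32, 35, Nova, 33), (32, 6, Atlas, 25), (32, 6, Atlas, 29), (32, 6, Atlas, 33)}
π_{pname, pid} gives {(Atlas, 6), (Nova, 35), (Orion, 34)} (5 duplicate(s) eliminated).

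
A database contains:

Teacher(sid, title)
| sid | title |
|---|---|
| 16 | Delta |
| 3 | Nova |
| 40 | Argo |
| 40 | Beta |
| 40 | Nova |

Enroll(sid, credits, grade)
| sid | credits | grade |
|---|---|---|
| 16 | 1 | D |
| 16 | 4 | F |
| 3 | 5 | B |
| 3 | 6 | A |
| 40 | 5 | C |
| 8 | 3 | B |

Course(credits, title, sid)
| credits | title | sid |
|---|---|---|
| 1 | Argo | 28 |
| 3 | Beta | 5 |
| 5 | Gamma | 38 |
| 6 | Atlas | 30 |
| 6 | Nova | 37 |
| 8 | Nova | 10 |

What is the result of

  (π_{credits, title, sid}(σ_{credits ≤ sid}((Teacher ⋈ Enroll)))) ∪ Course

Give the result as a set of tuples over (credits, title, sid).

Joining Teacher and Enroll on sid yields {(16, Delta, 1, D), (16, Delta, 4, F), (3, Nova, 5, B), (3, Nova, 6, A), (40, Argo, 5, C), (40, Beta, 5, C), (40, Nova, 5, C)}.
Filtering on credits ≤ sid leaves {(16, Delta, 1, D), (16, Delta, 4, F), (40, Argo, 5, C), (40, Beta, 5, C), (40, Nova, 5, C)}.
Keep only column(s) credits, title, sid: {(1, Delta, 16), (4, Delta, 16), (5, Argo, 40), (5, Beta, 40), (5, Nova, 40)}
Union: {(1, Delta, 16), (4, Delta, 16), (5, Argo, 40), (5, Beta, 40), (5, Nova, 40)} with {(1, Argo, 28), (3, Beta, 5), (5, Gamma, 38), (6, Atlas, 30), (6, Nova, 37), (8, Nova, 10)} → {(1, Argo, 28), (1, Delta, 16), (3, Beta, 5), (4, Delta, 16), (5, Argo, 40), (5, Beta, 40), (5, Gamma, 38), (5, Nova, 40), (6, Atlas, 30), (6, Nova, 37), (8, Nova, 10)}

{(1, Argo, 28), (1, Delta, 16), (3, Beta, 5), (4, Delta, 16), (5, Argo, 40), (5, Beta, 40), (5, Gamma, 38), (5, Nova, 40), (6, Atlas, 30), (6, Nova, 37), (8, Nova, 10)}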